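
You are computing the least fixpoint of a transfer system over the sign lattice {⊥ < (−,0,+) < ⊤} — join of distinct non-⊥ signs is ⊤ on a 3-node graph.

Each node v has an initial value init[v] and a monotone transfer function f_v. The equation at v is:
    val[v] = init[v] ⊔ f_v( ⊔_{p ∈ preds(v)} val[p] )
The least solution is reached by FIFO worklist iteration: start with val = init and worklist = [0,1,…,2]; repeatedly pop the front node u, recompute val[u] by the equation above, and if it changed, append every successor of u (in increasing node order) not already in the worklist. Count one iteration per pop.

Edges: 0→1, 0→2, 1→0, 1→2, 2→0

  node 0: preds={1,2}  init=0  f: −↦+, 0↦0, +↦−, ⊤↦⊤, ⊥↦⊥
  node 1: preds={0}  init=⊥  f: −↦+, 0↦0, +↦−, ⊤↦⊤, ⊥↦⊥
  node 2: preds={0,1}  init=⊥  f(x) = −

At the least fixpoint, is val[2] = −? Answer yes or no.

Iteration log — 7 steps:
  step 1. node 0  ⊔preds=⊥  new=0  stable
  step 2. node 1  ⊔preds=0  new=0  old=⊥  +wl: 0
  step 3. node 2  ⊔preds=0  new=−  old=⊥  +wl: 
  step 4. node 0  ⊔preds=⊤  new=⊤  old=0  +wl: 1,2
  step 5. node 1  ⊔preds=⊤  new=⊤  old=0  +wl: 0
  step 6. node 2  ⊔preds=⊤  new=−  stable
  step 7. node 0  ⊔preds=⊤  new=⊤  stable

Least fixpoint reached:
  node 0: ⊤
  node 1: ⊤
  node 2: −

yes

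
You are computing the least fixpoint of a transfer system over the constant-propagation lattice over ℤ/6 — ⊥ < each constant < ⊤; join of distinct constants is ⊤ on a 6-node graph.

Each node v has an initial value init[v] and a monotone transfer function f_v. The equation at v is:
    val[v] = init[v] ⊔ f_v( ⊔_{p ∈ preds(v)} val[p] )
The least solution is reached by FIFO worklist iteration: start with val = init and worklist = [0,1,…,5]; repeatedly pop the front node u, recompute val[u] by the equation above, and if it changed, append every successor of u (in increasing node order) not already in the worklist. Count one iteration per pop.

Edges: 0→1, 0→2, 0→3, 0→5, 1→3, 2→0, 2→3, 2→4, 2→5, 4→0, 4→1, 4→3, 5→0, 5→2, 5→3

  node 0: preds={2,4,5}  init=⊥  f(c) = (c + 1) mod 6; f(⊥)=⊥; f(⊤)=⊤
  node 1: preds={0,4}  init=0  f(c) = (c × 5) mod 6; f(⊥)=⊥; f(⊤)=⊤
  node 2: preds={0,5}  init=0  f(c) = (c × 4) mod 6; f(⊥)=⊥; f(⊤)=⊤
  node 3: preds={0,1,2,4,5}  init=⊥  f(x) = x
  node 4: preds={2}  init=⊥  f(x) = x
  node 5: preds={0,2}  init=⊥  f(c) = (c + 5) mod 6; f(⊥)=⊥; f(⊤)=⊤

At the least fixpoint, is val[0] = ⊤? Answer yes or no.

Trace (11 dequeues):
  [1] u=0 | in 0 | out 1 | prev ⊥ | push {}
  [2] u=1 | in 1 | out ⊤ | prev 0 | push {}
  [3] u=2 | in 1 | out ⊤ | prev 0 | push {0}
  [4] u=3 | in ⊤ | out ⊤ | prev ⊥ | push {}
  [5] u=4 | in ⊤ | out ⊤ | prev ⊥ | push {1,3}
  [6] u=5 | in ⊤ | out ⊤ | prev ⊥ | push {2}
  [7] u=0 | in ⊤ | out ⊤ | prev 1 | push {5}
  [8] u=1 | in ⊤ | out ⊤ | ==
  [9] u=3 | in ⊤ | out ⊤ | ==
  [10] u=2 | in ⊤ | out ⊤ | ==
  [11] u=5 | in ⊤ | out ⊤ | ==

Converged values:
  [0] ⊤
  [1] ⊤
  [2] ⊤
  [3] ⊤
  [4] ⊤
  [5] ⊤

yes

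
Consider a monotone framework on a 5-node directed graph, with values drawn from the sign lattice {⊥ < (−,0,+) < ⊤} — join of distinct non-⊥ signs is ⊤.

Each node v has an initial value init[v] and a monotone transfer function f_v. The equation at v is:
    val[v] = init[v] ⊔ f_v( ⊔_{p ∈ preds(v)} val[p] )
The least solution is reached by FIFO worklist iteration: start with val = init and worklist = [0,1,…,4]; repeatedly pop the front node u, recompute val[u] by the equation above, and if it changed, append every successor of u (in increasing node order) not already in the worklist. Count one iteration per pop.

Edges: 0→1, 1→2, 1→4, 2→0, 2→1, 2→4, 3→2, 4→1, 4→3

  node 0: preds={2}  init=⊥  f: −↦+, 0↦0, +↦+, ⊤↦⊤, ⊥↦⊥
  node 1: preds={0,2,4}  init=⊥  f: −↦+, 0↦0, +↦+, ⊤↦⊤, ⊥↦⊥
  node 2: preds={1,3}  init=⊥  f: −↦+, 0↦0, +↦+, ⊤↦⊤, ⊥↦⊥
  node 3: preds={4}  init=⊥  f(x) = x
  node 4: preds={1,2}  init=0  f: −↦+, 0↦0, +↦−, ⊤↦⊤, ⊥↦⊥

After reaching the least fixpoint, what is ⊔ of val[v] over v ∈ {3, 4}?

Iteration log — 8 steps:
  step 1. node 0  ⊔preds=⊥  new=⊥  stable
  step 2. node 1  ⊔preds=0  new=0  old=⊥  +wl: 
  step 3. node 2  ⊔preds=0  new=0  old=⊥  +wl: 0,1
  step 4. node 3  ⊔preds=0  new=0  old=⊥  +wl: 2
  step 5. node 4  ⊔preds=0  new=0  stable
  step 6. node 0  ⊔preds=0  new=0  old=⊥  +wl: 
  step 7. node 1  ⊔preds=0  new=0  stable
  step 8. node 2  ⊔preds=0  new=0  stable

Least fixpoint reached:
  node 0: 0
  node 1: 0
  node 2: 0
  node 3: 0
  node 4: 0

0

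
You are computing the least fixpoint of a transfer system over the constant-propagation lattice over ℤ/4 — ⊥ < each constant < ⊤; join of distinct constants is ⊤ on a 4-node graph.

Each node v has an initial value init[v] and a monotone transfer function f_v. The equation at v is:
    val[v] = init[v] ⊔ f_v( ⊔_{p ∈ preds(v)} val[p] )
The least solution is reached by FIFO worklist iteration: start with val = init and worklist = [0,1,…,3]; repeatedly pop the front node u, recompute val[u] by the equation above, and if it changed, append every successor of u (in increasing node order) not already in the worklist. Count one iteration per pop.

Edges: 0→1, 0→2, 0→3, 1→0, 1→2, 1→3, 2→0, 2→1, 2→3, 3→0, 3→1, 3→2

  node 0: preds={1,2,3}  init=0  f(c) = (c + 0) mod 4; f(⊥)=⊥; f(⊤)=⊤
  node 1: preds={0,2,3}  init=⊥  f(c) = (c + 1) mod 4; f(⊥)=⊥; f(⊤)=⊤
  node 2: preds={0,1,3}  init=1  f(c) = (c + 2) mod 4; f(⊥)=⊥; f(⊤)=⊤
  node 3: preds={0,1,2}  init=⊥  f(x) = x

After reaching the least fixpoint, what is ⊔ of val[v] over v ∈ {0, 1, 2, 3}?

⊤

Trace (7 dequeues):
  [1] u=0 | in 1 | out ⊤ | prev 0 | push {}
  [2] u=1 | in ⊤ | out ⊤ | prev ⊥ | push {0}
  [3] u=2 | in ⊤ | out ⊤ | prev 1 | push {1}
  [4] u=3 | in ⊤ | out ⊤ | prev ⊥ | push {2}
  [5] u=0 | in ⊤ | out ⊤ | ==
  [6] u=1 | in ⊤ | out ⊤ | ==
  [7] u=2 | in ⊤ | out ⊤ | ==

Converged values:
  [0] ⊤
  [1] ⊤
  [2] ⊤
  [3] ⊤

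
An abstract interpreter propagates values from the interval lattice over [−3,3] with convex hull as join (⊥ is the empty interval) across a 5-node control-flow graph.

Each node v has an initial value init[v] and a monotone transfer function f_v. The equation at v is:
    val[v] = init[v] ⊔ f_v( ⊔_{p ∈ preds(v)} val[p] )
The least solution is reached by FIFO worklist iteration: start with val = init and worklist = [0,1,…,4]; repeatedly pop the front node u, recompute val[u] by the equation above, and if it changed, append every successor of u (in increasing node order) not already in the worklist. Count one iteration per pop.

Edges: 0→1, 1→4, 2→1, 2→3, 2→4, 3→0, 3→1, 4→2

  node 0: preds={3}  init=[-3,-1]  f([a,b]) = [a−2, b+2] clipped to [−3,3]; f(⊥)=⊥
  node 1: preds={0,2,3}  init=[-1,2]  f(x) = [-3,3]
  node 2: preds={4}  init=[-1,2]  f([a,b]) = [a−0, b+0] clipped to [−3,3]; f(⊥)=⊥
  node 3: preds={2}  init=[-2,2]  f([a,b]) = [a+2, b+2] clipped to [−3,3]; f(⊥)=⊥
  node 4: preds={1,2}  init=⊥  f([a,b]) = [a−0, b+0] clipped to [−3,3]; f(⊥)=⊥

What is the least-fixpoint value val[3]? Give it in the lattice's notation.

Worklist (11 pops):
  #1 pop 0: in=[-2,2] → [-3,3] (was [-3,-1]); enqueue []
  #2 pop 1: in=[-3,3] → [-3,3] (was [-1,2]); enqueue []
  #3 pop 2: in=⊥ → [-1,2] (no change)
  #4 pop 3: in=[-1,2] → [-2,3] (was [-2,2]); enqueue [0,1]
  #5 pop 4: in=[-3,3] → [-3,3] (was ⊥); enqueue [2]
  #6 pop 0: in=[-2,3] → [-3,3] (no change)
  #7 pop 1: in=[-3,3] → [-3,3] (no change)
  #8 pop 2: in=[-3,3] → [-3,3] (was [-1,2]); enqueue [1,3,4]
  #9 pop 1: in=[-3,3] → [-3,3] (no change)
  #10 pop 3: in=[-3,3] → [-2,3] (no change)
  #11 pop 4: in=[-3,3] → [-3,3] (no change)

Fixpoint:
  val[0] = [-3,3]
  val[1] = [-3,3]
  val[2] = [-3,3]
  val[3] = [-2,3]
  val[4] = [-3,3]

[-2,3]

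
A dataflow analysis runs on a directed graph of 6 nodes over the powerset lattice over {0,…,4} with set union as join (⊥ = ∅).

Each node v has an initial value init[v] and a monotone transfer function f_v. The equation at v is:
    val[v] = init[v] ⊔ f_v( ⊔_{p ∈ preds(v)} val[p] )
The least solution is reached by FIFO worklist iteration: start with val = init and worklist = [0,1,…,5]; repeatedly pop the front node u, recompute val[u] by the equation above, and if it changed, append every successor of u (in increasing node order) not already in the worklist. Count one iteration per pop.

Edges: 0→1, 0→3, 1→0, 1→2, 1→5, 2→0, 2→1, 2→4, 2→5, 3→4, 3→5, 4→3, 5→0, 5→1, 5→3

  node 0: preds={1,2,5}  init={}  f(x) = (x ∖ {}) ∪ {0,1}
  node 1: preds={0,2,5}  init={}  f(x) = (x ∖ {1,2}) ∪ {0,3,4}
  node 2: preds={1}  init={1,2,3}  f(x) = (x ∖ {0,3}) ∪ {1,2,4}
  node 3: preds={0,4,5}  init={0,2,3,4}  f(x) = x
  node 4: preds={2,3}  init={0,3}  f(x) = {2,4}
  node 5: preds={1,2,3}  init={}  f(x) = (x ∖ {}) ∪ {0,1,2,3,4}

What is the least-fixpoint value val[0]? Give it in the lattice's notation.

{0,1,2,3,4}

Iteration log — 9 steps:
  step 1. node 0  ⊔preds={1,2,3}  new={0,1,2,3}  old={}  +wl: 
  step 2. node 1  ⊔preds={0,1,2,3}  new={0,3,4}  old={}  +wl: 0
  step 3. node 2  ⊔preds={0,3,4}  new={1,2,3,4}  old={1,2,3}  +wl: 1
  step 4. node 3  ⊔preds={0,1,2,3}  new={0,1,2,3,4}  old={0,2,3,4}  +wl: 
  step 5. node 4  ⊔preds={0,1,2,3,4}  new={0,2,3,4}  old={0,3}  +wl: 3
  step 6. node 5  ⊔preds={0,1,2,3,4}  new={0,1,2,3,4}  old={}  +wl: 
  step 7. node 0  ⊔preds={0,1,2,3,4}  new={0,1,2,3,4}  old={0,1,2,3}  +wl: 
  step 8. node 1  ⊔preds={0,1,2,3,4}  new={0,3,4}  stable
  step 9. node 3  ⊔preds={0,1,2,3,4}  new={0,1,2,3,4}  stable

Least fixpoint reached:
  node 0: {0,1,2,3,4}
  node 1: {0,3,4}
  node 2: {1,2,3,4}
  node 3: {0,1,2,3,4}
  node 4: {0,2,3,4}
  node 5: {0,1,2,3,4}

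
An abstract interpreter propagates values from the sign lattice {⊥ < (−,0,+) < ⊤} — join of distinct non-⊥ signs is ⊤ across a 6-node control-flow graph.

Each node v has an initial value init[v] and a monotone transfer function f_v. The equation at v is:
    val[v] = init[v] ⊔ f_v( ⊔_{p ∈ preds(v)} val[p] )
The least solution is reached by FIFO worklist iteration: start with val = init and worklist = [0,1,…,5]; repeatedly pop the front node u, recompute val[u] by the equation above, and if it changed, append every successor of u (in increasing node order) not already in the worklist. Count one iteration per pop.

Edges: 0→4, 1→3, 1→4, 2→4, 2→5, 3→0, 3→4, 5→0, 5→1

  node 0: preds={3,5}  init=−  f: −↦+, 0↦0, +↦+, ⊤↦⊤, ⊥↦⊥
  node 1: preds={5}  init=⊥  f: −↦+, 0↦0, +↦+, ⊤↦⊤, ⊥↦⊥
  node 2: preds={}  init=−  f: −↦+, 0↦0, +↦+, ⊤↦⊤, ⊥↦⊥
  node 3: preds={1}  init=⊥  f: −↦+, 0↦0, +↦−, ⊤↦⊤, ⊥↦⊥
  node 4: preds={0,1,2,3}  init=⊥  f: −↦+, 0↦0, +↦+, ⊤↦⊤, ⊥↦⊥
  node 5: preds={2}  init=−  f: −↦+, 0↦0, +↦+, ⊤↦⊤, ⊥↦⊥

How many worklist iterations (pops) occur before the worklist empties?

Worklist (11 pops):
  #1 pop 0: in=− → ⊤ (was −); enqueue []
  #2 pop 1: in=− → + (was ⊥); enqueue []
  #3 pop 2: in=⊥ → − (no change)
  #4 pop 3: in=+ → − (was ⊥); enqueue [0]
  #5 pop 4: in=⊤ → ⊤ (was ⊥); enqueue []
  #6 pop 5: in=− → ⊤ (was −); enqueue [1]
  #7 pop 0: in=⊤ → ⊤ (no change)
  #8 pop 1: in=⊤ → ⊤ (was +); enqueue [3,4]
  #9 pop 3: in=⊤ → ⊤ (was −); enqueue [0]
  #10 pop 4: in=⊤ → ⊤ (no change)
  #11 pop 0: in=⊤ → ⊤ (no change)

Fixpoint:
  val[0] = ⊤
  val[1] = ⊤
  val[2] = −
  val[3] = ⊤
  val[4] = ⊤
  val[5] = ⊤

11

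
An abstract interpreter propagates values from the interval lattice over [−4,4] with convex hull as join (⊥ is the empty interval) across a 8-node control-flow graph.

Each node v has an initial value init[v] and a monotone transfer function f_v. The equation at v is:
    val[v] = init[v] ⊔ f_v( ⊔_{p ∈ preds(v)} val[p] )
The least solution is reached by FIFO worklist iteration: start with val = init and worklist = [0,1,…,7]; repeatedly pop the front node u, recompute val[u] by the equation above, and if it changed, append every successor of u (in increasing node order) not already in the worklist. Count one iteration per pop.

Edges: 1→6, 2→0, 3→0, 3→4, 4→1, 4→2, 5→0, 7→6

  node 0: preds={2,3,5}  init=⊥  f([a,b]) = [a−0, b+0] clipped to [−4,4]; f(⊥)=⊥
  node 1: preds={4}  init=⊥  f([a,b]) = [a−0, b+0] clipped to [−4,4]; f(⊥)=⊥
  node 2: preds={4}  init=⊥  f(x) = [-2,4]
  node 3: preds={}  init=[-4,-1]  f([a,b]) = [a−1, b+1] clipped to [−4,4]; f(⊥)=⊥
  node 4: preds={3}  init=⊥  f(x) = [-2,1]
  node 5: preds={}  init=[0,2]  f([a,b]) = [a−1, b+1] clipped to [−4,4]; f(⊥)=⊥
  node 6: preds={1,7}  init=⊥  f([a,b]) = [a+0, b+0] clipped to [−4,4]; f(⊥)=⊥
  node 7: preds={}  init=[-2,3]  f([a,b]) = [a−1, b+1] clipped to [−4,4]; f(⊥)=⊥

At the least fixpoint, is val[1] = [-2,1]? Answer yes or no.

yes

Worklist (12 pops):
  #1 pop 0: in=[-4,2] → [-4,2] (was ⊥); enqueue []
  #2 pop 1: in=⊥ → ⊥ (no change)
  #3 pop 2: in=⊥ → [-2,4] (was ⊥); enqueue [0]
  #4 pop 3: in=⊥ → [-4,-1] (no change)
  #5 pop 4: in=[-4,-1] → [-2,1] (was ⊥); enqueue [1,2]
  #6 pop 5: in=⊥ → [0,2] (no change)
  #7 pop 6: in=[-2,3] → [-2,3] (was ⊥); enqueue []
  #8 pop 7: in=⊥ → [-2,3] (no change)
  #9 pop 0: in=[-4,4] → [-4,4] (was [-4,2]); enqueue []
  #10 pop 1: in=[-2,1] → [-2,1] (was ⊥); enqueue [6]
  #11 pop 2: in=[-2,1] → [-2,4] (no change)
  #12 pop 6: in=[-2,3] → [-2,3] (no change)

Fixpoint:
  val[0] = [-4,4]
  val[1] = [-2,1]
  val[2] = [-2,4]
  val[3] = [-4,-1]
  val[4] = [-2,1]
  val[5] = [0,2]
  val[6] = [-2,3]
  val[7] = [-2,3]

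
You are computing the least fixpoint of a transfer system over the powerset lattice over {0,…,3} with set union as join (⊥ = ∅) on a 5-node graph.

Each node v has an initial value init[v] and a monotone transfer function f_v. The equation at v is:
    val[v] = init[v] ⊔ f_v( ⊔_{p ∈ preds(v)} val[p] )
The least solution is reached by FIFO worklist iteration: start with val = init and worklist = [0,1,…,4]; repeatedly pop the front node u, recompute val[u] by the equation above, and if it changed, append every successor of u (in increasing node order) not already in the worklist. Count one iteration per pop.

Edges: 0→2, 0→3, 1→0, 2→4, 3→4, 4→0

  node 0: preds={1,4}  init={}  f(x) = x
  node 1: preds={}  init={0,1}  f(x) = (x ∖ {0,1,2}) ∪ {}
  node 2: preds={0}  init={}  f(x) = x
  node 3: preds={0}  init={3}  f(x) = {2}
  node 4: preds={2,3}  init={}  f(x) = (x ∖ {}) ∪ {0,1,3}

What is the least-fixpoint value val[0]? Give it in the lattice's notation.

{0,1,2,3}

Worklist (9 pops):
  #1 pop 0: in={0,1} → {0,1} (was {}); enqueue []
  #2 pop 1: in={} → {0,1} (no change)
  #3 pop 2: in={0,1} → {0,1} (was {}); enqueue []
  #4 pop 3: in={0,1} → {2,3} (was {3}); enqueue []
  #5 pop 4: in={0,1,2,3} → {0,1,2,3} (was {}); enqueue [0]
  #6 pop 0: in={0,1,2,3} → {0,1,2,3} (was {0,1}); enqueue [2,3]
  #7 pop 2: in={0,1,2,3} → {0,1,2,3} (was {0,1}); enqueue [4]
  #8 pop 3: in={0,1,2,3} → {2,3} (no change)
  #9 pop 4: in={0,1,2,3} → {0,1,2,3} (no change)

Fixpoint:
  val[0] = {0,1,2,3}
  val[1] = {0,1}
  val[2] = {0,1,2,3}
  val[3] = {2,3}
  val[4] = {0,1,2,3}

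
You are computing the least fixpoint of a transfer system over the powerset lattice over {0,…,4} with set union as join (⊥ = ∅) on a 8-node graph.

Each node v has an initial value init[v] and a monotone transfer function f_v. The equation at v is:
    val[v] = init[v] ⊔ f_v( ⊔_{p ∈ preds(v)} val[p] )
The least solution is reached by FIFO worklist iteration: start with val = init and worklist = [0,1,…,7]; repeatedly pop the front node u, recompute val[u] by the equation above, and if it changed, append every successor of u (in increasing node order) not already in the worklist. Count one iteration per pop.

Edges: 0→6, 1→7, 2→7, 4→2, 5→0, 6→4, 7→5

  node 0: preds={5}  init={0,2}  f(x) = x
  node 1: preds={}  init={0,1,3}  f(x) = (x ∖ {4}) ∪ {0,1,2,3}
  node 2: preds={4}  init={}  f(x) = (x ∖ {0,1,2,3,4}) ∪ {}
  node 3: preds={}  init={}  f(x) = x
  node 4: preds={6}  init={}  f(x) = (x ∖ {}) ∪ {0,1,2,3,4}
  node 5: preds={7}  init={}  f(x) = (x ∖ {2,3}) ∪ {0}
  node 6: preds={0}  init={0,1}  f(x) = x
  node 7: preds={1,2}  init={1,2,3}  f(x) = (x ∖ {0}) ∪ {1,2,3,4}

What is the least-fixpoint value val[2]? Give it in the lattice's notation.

{}

Trace (16 dequeues):
  [1] u=0 | in {} | out {0,2} | ==
  [2] u=1 | in {} | out {0,1,2,3} | prev {0,1,3} | push {}
  [3] u=2 | in {} | out {} | ==
  [4] u=3 | in {} | out {} | ==
  [5] u=4 | in {0,1} | out {0,1,2,3,4} | prev {} | push {2}
  [6] u=5 | in {1,2,3} | out {0,1} | prev {} | push {0}
  [7] u=6 | in {0,2} | out {0,1,2} | prev {0,1} | push {4}
  [8] u=7 | in {0,1,2,3} | out {1,2,3,4} | prev {1,2,3} | push {5}
  [9] u=2 | in {0,1,2,3,4} | out {} | ==
  [10] u=0 | in {0,1} | out {0,1,2} | prev {0,2} | push {6}
  [11] u=4 | in {0,1,2} | out {0,1,2,3,4} | ==
  [12] u=5 | in {1,2,3,4} | out {0,1,4} | prev {0,1} | push {0}
  [13] u=6 | in {0,1,2} | out {0,1,2} | ==
  [14] u=0 | in {0,1,4} | out {0,1,2,4} | prev {0,1,2} | push {6}
  [15] u=6 | in {0,1,2,4} | out {0,1,2,4} | prev {0,1,2} | push {4}
  [16] u=4 | in {0,1,2,4} | out {0,1,2,3,4} | ==

Converged values:
  [0] {0,1,2,4}
  [1] {0,1,2,3}
  [2] {}
  [3] {}
  [4] {0,1,2,3,4}
  [5] {0,1,4}
  [6] {0,1,2,4}
  [7] {1,2,3,4}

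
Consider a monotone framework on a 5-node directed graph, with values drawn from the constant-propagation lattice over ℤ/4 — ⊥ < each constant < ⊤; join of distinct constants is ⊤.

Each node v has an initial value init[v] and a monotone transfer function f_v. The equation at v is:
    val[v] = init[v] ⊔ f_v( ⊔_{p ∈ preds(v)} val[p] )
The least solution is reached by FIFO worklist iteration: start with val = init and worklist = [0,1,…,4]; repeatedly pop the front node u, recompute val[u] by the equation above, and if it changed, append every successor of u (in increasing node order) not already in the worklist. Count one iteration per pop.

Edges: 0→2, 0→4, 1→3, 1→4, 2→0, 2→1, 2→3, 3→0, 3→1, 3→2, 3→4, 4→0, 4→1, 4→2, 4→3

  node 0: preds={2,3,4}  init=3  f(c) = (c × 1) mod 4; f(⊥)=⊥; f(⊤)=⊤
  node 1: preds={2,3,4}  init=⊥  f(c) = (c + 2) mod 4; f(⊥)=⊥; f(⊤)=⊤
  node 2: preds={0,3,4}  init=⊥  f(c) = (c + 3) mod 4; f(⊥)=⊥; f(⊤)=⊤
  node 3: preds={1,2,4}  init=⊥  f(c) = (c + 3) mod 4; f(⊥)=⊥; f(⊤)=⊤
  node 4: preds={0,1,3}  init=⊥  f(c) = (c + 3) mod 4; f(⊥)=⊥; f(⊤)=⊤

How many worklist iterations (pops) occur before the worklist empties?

13

Worklist (13 pops):
  #1 pop 0: in=⊥ → 3 (no change)
  #2 pop 1: in=⊥ → ⊥ (no change)
  #3 pop 2: in=3 → 2 (was ⊥); enqueue [0,1]
  #4 pop 3: in=2 → 1 (was ⊥); enqueue [2]
  #5 pop 4: in=⊤ → ⊤ (was ⊥); enqueue [3]
  #6 pop 0: in=⊤ → ⊤ (was 3); enqueue [4]
  #7 pop 1: in=⊤ → ⊤ (was ⊥); enqueue []
  #8 pop 2: in=⊤ → ⊤ (was 2); enqueue [0,1]
  #9 pop 3: in=⊤ → ⊤ (was 1); enqueue [2]
  #10 pop 4: in=⊤ → ⊤ (no change)
  #11 pop 0: in=⊤ → ⊤ (no change)
  #12 pop 1: in=⊤ → ⊤ (no change)
  #13 pop 2: in=⊤ → ⊤ (no change)

Fixpoint:
  val[0] = ⊤
  val[1] = ⊤
  val[2] = ⊤
  val[3] = ⊤
  val[4] = ⊤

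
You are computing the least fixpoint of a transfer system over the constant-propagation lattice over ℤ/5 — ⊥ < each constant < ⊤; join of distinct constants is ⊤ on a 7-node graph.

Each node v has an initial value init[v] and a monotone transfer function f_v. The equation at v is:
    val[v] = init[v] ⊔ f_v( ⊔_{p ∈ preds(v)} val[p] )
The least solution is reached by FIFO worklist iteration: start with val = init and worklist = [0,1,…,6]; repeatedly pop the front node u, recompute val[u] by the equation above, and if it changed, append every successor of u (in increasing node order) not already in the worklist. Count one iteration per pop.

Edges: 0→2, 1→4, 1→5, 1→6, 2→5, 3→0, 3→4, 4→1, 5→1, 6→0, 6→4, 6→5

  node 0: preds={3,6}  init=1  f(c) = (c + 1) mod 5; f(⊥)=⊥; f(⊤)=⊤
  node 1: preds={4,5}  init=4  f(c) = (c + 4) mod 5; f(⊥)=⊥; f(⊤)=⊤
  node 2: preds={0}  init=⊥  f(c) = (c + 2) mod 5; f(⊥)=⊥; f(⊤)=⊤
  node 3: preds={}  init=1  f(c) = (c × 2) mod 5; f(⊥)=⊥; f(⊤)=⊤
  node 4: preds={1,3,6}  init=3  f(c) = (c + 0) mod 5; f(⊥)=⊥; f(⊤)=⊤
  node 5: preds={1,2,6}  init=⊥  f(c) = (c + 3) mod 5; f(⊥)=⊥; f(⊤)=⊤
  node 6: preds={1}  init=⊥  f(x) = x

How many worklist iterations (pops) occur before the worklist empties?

Worklist (11 pops):
  #1 pop 0: in=1 → ⊤ (was 1); enqueue []
  #2 pop 1: in=3 → ⊤ (was 4); enqueue []
  #3 pop 2: in=⊤ → ⊤ (was ⊥); enqueue []
  #4 pop 3: in=⊥ → 1 (no change)
  #5 pop 4: in=⊤ → ⊤ (was 3); enqueue [1]
  #6 pop 5: in=⊤ → ⊤ (was ⊥); enqueue []
  #7 pop 6: in=⊤ → ⊤ (was ⊥); enqueue [0,4,5]
  #8 pop 1: in=⊤ → ⊤ (no change)
  #9 pop 0: in=⊤ → ⊤ (no change)
  #10 pop 4: in=⊤ → ⊤ (no change)
  #11 pop 5: in=⊤ → ⊤ (no change)

Fixpoint:
  val[0] = ⊤
  val[1] = ⊤
  val[2] = ⊤
  val[3] = 1
  val[4] = ⊤
  val[5] = ⊤
  val[6] = ⊤

11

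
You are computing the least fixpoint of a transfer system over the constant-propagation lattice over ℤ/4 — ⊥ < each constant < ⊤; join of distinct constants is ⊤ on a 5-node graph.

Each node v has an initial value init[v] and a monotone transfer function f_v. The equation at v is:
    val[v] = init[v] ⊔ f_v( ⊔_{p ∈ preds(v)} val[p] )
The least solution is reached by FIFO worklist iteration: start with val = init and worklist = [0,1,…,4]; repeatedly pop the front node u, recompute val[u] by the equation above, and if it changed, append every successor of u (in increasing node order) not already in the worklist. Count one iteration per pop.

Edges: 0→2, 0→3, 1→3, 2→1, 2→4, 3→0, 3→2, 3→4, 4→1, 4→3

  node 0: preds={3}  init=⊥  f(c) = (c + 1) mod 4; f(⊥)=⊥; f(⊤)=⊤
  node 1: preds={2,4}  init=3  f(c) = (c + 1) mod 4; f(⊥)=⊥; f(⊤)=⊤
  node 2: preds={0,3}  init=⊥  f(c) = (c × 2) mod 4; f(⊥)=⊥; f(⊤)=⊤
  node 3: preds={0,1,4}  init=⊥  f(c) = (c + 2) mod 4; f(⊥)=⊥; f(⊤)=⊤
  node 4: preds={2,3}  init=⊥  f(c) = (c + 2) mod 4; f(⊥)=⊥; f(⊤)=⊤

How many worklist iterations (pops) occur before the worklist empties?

14

Worklist (14 pops):
  #1 pop 0: in=⊥ → ⊥ (no change)
  #2 pop 1: in=⊥ → 3 (no change)
  #3 pop 2: in=⊥ → ⊥ (no change)
  #4 pop 3: in=3 → 1 (was ⊥); enqueue [0,2]
  #5 pop 4: in=1 → 3 (was ⊥); enqueue [1,3]
  #6 pop 0: in=1 → 2 (was ⊥); enqueue []
  #7 pop 2: in=⊤ → ⊤ (was ⊥); enqueue [4]
  #8 pop 1: in=⊤ → ⊤ (was 3); enqueue []
  #9 pop 3: in=⊤ → ⊤ (was 1); enqueue [0,2]
  #10 pop 4: in=⊤ → ⊤ (was 3); enqueue [1,3]
  #11 pop 0: in=⊤ → ⊤ (was 2); enqueue []
  #12 pop 2: in=⊤ → ⊤ (no change)
  #13 pop 1: in=⊤ → ⊤ (no change)
  #14 pop 3: in=⊤ → ⊤ (no change)

Fixpoint:
  val[0] = ⊤
  val[1] = ⊤
  val[2] = ⊤
  val[3] = ⊤
  val[4] = ⊤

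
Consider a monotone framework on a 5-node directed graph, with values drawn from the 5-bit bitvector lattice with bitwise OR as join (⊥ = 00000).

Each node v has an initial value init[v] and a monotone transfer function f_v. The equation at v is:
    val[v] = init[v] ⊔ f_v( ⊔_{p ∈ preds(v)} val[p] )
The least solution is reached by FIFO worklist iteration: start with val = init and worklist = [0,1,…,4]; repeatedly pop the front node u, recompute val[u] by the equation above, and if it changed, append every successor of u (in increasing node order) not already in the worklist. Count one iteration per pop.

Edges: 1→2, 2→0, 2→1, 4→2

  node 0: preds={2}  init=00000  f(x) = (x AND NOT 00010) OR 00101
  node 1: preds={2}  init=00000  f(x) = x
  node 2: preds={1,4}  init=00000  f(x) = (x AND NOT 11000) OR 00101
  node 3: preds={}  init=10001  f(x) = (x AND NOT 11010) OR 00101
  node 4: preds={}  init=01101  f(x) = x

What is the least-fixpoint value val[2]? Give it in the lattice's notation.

00101

Worklist (8 pops):
  #1 pop 0: in=00000 → 00101 (was 00000); enqueue []
  #2 pop 1: in=00000 → 00000 (no change)
  #3 pop 2: in=01101 → 00101 (was 00000); enqueue [0,1]
  #4 pop 3: in=00000 → 10101 (was 10001); enqueue []
  #5 pop 4: in=00000 → 01101 (no change)
  #6 pop 0: in=00101 → 00101 (no change)
  #7 pop 1: in=00101 → 00101 (was 00000); enqueue [2]
  #8 pop 2: in=01101 → 00101 (no change)

Fixpoint:
  val[0] = 00101
  val[1] = 00101
  val[2] = 00101
  val[3] = 10101
  val[4] = 01101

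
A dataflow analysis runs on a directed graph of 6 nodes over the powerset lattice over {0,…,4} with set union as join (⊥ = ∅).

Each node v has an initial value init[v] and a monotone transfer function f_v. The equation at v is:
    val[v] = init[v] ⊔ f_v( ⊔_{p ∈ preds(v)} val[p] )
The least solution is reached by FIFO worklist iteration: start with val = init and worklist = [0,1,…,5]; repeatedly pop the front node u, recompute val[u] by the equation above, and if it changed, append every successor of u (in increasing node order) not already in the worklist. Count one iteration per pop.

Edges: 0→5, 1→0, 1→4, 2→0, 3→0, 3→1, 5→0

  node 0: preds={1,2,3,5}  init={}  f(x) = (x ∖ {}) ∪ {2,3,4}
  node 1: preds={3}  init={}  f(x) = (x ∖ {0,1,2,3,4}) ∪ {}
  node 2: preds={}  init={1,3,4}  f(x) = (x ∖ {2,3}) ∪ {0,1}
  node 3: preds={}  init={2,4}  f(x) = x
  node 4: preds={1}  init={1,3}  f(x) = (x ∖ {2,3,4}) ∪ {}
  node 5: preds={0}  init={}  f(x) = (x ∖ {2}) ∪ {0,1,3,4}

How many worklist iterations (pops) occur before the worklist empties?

Worklist (8 pops):
  #1 pop 0: in={1,2,3,4} → {1,2,3,4} (was {}); enqueue []
  #2 pop 1: in={2,4} → {} (no change)
  #3 pop 2: in={} → {0,1,3,4} (was {1,3,4}); enqueue [0]
  #4 pop 3: in={} → {2,4} (no change)
  #5 pop 4: in={} → {1,3} (no change)
  #6 pop 5: in={1,2,3,4} → {0,1,3,4} (was {}); enqueue []
  #7 pop 0: in={0,1,2,3,4} → {0,1,2,3,4} (was {1,2,3,4}); enqueue [5]
  #8 pop 5: in={0,1,2,3,4} → {0,1,3,4} (no change)

Fixpoint:
  val[0] = {0,1,2,3,4}
  val[1] = {}
  val[2] = {0,1,3,4}
  val[3] = {2,4}
  val[4] = {1,3}
  val[5] = {0,1,3,4}

8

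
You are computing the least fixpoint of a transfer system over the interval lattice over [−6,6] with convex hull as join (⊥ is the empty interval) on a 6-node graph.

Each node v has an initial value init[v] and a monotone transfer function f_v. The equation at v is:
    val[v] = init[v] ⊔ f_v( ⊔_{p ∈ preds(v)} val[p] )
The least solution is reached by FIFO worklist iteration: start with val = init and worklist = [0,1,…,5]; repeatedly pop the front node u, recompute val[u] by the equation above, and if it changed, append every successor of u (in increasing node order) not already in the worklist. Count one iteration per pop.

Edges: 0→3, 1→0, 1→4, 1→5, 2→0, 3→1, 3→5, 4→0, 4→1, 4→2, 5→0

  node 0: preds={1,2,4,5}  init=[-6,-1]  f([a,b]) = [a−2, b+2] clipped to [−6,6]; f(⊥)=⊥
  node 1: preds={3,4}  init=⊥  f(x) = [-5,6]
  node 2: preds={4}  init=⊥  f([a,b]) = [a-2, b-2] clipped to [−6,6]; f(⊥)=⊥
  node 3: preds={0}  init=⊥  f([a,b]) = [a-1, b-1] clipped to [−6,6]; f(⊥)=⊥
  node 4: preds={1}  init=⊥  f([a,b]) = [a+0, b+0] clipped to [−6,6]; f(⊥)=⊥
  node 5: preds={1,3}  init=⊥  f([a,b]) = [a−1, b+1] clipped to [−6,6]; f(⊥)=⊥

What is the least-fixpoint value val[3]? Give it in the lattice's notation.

Worklist (13 pops):
  #1 pop 0: in=⊥ → [-6,-1] (no change)
  #2 pop 1: in=⊥ → [-5,6] (was ⊥); enqueue [0]
  #3 pop 2: in=⊥ → ⊥ (no change)
  #4 pop 3: in=[-6,-1] → [-6,-2] (was ⊥); enqueue [1]
  #5 pop 4: in=[-5,6] → [-5,6] (was ⊥); enqueue [2]
  #6 pop 5: in=[-6,6] → [-6,6] (was ⊥); enqueue []
  #7 pop 0: in=[-6,6] → [-6,6] (was [-6,-1]); enqueue [3]
  #8 pop 1: in=[-6,6] → [-5,6] (no change)
  #9 pop 2: in=[-5,6] → [-6,4] (was ⊥); enqueue [0]
  #10 pop 3: in=[-6,6] → [-6,5] (was [-6,-2]); enqueue [1,5]
  #11 pop 0: in=[-6,6] → [-6,6] (no change)
  #12 pop 1: in=[-6,6] → [-5,6] (no change)
  #13 pop 5: in=[-6,6] → [-6,6] (no change)

Fixpoint:
  val[0] = [-6,6]
  val[1] = [-5,6]
  val[2] = [-6,4]
  val[3] = [-6,5]
  val[4] = [-5,6]
  val[5] = [-6,6]

[-6,5]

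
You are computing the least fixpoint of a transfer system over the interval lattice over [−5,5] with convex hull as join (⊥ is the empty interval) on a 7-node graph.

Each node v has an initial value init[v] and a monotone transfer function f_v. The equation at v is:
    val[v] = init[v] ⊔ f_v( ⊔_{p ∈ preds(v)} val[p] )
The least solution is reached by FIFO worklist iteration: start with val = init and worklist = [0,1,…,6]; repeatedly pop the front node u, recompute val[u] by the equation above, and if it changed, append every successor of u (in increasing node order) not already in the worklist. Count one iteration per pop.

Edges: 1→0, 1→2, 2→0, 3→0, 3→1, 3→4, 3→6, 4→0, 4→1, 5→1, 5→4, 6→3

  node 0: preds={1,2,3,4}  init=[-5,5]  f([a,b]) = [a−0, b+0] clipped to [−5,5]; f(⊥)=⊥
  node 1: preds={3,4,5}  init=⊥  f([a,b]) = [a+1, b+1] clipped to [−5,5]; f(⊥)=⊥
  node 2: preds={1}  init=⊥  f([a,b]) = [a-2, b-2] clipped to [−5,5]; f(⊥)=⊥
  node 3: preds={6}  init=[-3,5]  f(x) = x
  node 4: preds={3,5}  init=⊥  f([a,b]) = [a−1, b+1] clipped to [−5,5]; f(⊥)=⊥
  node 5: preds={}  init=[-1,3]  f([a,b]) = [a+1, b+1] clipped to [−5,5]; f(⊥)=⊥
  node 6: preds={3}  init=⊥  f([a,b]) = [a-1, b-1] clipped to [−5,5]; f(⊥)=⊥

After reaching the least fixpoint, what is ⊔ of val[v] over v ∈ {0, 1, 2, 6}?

[-5,5]

Iteration log — 23 steps:
  step 1. node 0  ⊔preds=[-3,5]  new=[-5,5]  stable
  step 2. node 1  ⊔preds=[-3,5]  new=[-2,5]  old=⊥  +wl: 0
  step 3. node 2  ⊔preds=[-2,5]  new=[-4,3]  old=⊥  +wl: 
  step 4. node 3  ⊔preds=⊥  new=[-3,5]  stable
  step 5. node 4  ⊔preds=[-3,5]  new=[-4,5]  old=⊥  +wl: 1
  step 6. node 5  ⊔preds=⊥  new=[-1,3]  stable
  step 7. node 6  ⊔preds=[-3,5]  new=[-4,4]  old=⊥  +wl: 3
  step 8. node 0  ⊔preds=[-4,5]  new=[-5,5]  stable
  step 9. node 1  ⊔preds=[-4,5]  new=[-3,5]  old=[-2,5]  +wl: 0,2
  step 10. node 3  ⊔preds=[-4,4]  new=[-4,5]  old=[-3,5]  +wl: 1,4,6
  step 11. node 0  ⊔preds=[-4,5]  new=[-5,5]  stable
  step 12. node 2  ⊔preds=[-3,5]  new=[-5,3]  old=[-4,3]  +wl: 0
  step 13. node 1  ⊔preds=[-4,5]  new=[-3,5]  stable
  step 14. node 4  ⊔preds=[-4,5]  new=[-5,5]  old=[-4,5]  +wl: 1
  step 15. node 6  ⊔preds=[-4,5]  new=[-5,4]  old=[-4,4]  +wl: 3
  step 16. node 0  ⊔preds=[-5,5]  new=[-5,5]  stable
  step 17. node 1  ⊔preds=[-5,5]  new=[-4,5]  old=[-3,5]  +wl: 0,2
  step 18. node 3  ⊔preds=[-5,4]  new=[-5,5]  old=[-4,5]  +wl: 1,4,6
  step 19. node 0  ⊔preds=[-5,5]  new=[-5,5]  stable
  step 20. node 2  ⊔preds=[-4,5]  new=[-5,3]  stable
  step 21. node 1  ⊔preds=[-5,5]  new=[-4,5]  stable
  step 22. node 4  ⊔preds=[-5,5]  new=[-5,5]  stable
  step 23. node 6  ⊔preds=[-5,5]  new=[-5,4]  stable

Least fixpoint reached:
  node 0: [-5,5]
  node 1: [-4,5]
  node 2: [-5,3]
  node 3: [-5,5]
  node 4: [-5,5]
  node 5: [-1,3]
  node 6: [-5,4]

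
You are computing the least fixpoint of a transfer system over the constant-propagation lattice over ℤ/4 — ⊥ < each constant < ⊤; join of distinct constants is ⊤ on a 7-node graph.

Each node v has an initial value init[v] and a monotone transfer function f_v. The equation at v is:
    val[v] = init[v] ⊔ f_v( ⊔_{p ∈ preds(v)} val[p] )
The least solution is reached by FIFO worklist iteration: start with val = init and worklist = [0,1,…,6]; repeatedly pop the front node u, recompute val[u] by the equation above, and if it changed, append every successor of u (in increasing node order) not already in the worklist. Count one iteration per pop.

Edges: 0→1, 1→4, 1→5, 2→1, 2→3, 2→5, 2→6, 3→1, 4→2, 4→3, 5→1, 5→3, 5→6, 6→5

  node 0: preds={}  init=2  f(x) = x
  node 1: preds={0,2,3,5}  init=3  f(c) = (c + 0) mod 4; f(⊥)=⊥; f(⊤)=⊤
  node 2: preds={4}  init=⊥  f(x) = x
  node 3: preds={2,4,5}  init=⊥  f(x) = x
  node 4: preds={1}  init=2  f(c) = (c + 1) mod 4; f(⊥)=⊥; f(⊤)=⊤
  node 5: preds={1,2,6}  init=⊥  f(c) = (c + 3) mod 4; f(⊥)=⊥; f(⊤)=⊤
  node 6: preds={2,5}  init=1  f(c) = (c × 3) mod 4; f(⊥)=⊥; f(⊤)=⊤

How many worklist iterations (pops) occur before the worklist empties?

Worklist (13 pops):
  #1 pop 0: in=⊥ → 2 (no change)
  #2 pop 1: in=2 → ⊤ (was 3); enqueue []
  #3 pop 2: in=2 → 2 (was ⊥); enqueue [1]
  #4 pop 3: in=2 → 2 (was ⊥); enqueue []
  #5 pop 4: in=⊤ → ⊤ (was 2); enqueue [2,3]
  #6 pop 5: in=⊤ → ⊤ (was ⊥); enqueue []
  #7 pop 6: in=⊤ → ⊤ (was 1); enqueue [5]
  #8 pop 1: in=⊤ → ⊤ (no change)
  #9 pop 2: in=⊤ → ⊤ (was 2); enqueue [1,6]
  #10 pop 3: in=⊤ → ⊤ (was 2); enqueue []
  #11 pop 5: in=⊤ → ⊤ (no change)
  #12 pop 1: in=⊤ → ⊤ (no change)
  #13 pop 6: in=⊤ → ⊤ (no change)

Fixpoint:
  val[0] = 2
  val[1] = ⊤
  val[2] = ⊤
  val[3] = ⊤
  val[4] = ⊤
  val[5] = ⊤
  val[6] = ⊤

13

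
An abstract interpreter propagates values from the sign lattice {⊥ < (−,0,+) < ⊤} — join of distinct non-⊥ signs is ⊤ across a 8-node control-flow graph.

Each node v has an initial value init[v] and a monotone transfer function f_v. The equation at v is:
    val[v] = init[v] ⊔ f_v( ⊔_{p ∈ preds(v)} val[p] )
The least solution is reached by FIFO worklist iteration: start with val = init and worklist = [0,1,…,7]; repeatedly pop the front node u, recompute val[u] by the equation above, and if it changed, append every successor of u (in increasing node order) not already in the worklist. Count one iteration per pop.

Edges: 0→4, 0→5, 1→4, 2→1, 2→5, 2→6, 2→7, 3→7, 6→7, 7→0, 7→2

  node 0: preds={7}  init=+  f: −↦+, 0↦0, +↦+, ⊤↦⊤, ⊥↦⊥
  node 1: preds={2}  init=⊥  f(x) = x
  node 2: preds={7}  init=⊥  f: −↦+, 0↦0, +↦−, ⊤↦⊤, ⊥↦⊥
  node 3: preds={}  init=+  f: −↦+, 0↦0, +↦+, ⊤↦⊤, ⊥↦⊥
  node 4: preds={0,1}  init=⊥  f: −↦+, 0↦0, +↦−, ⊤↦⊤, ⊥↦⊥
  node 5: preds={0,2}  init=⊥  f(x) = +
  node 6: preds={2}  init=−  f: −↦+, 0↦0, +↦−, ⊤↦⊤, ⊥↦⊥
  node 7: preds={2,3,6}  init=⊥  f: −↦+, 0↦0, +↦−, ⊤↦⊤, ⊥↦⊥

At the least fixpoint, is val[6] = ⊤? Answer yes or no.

Iteration log — 16 steps:
  step 1. node 0  ⊔preds=⊥  new=+  stable
  step 2. node 1  ⊔preds=⊥  new=⊥  stable
  step 3. node 2  ⊔preds=⊥  new=⊥  stable
  step 4. node 3  ⊔preds=⊥  new=+  stable
  step 5. node 4  ⊔preds=+  new=−  old=⊥  +wl: 
  step 6. node 5  ⊔preds=+  new=+  old=⊥  +wl: 
  step 7. node 6  ⊔preds=⊥  new=−  stable
  step 8. node 7  ⊔preds=⊤  new=⊤  old=⊥  +wl: 0,2
  step 9. node 0  ⊔preds=⊤  new=⊤  old=+  +wl: 4,5
  step 10. node 2  ⊔preds=⊤  new=⊤  old=⊥  +wl: 1,6,7
  step 11. node 4  ⊔preds=⊤  new=⊤  old=−  +wl: 
  step 12. node 5  ⊔preds=⊤  new=+  stable
  step 13. node 1  ⊔preds=⊤  new=⊤  old=⊥  +wl: 4
  step 14. node 6  ⊔preds=⊤  new=⊤  old=−  +wl: 
  step 15. node 7  ⊔preds=⊤  new=⊤  stable
  step 16. node 4  ⊔preds=⊤  new=⊤  stable

Least fixpoint reached:
  node 0: ⊤
  node 1: ⊤
  node 2: ⊤
  node 3: +
  node 4: ⊤
  node 5: +
  node 6: ⊤
  node 7: ⊤

yes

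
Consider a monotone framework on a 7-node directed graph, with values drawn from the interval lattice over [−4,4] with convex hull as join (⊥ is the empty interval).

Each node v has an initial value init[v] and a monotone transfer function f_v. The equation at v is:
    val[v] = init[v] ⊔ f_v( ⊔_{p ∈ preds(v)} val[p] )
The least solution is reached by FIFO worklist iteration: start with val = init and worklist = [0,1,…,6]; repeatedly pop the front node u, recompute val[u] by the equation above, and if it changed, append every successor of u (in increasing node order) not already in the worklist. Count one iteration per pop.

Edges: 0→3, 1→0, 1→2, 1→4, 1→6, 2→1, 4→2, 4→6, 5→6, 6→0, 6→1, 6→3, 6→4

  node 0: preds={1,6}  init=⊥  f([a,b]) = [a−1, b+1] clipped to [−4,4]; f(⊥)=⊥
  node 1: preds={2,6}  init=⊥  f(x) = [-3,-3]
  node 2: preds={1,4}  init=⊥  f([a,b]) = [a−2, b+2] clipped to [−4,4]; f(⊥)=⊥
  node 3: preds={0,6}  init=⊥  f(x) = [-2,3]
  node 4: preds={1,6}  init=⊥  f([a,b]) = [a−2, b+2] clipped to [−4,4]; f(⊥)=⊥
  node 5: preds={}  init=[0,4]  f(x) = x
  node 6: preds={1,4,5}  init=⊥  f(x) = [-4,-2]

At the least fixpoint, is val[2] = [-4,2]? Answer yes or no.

Worklist (16 pops):
  #1 pop 0: in=⊥ → ⊥ (no change)
  #2 pop 1: in=⊥ → [-3,-3] (was ⊥); enqueue [0]
  #3 pop 2: in=[-3,-3] → [-4,-1] (was ⊥); enqueue [1]
  #4 pop 3: in=⊥ → [-2,3] (was ⊥); enqueue []
  #5 pop 4: in=[-3,-3] → [-4,-1] (was ⊥); enqueue [2]
  #6 pop 5: in=⊥ → [0,4] (no change)
  #7 pop 6: in=[-4,4] → [-4,-2] (was ⊥); enqueue [3,4]
  #8 pop 0: in=[-4,-2] → [-4,-1] (was ⊥); enqueue []
  #9 pop 1: in=[-4,-1] → [-3,-3] (no change)
  #10 pop 2: in=[-4,-1] → [-4,1] (was [-4,-1]); enqueue [1]
  #11 pop 3: in=[-4,-1] → [-2,3] (no change)
  #12 pop 4: in=[-4,-2] → [-4,0] (was [-4,-1]); enqueue [2,6]
  #13 pop 1: in=[-4,1] → [-3,-3] (no change)
  #14 pop 2: in=[-4,0] → [-4,2] (was [-4,1]); enqueue [1]
  #15 pop 6: in=[-4,4] → [-4,-2] (no change)
  #16 pop 1: in=[-4,2] → [-3,-3] (no change)

Fixpoint:
  val[0] = [-4,-1]
  val[1] = [-3,-3]
  val[2] = [-4,2]
  val[3] = [-2,3]
  val[4] = [-4,0]
  val[5] = [0,4]
  val[6] = [-4,-2]

yes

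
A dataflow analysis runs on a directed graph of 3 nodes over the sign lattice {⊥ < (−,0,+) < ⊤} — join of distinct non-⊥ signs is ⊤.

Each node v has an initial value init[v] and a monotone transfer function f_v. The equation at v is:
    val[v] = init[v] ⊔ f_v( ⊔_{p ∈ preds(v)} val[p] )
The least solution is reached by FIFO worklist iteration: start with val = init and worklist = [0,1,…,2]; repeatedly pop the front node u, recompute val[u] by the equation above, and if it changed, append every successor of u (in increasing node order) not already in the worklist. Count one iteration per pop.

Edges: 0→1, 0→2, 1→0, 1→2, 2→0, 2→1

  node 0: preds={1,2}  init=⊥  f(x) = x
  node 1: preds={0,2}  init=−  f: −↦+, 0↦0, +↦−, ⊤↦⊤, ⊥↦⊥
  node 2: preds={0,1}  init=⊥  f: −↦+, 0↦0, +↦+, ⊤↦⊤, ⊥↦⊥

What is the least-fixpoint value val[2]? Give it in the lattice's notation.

⊤

Worklist (6 pops):
  #1 pop 0: in=− → − (was ⊥); enqueue []
  #2 pop 1: in=− → ⊤ (was −); enqueue [0]
  #3 pop 2: in=⊤ → ⊤ (was ⊥); enqueue [1]
  #4 pop 0: in=⊤ → ⊤ (was −); enqueue [2]
  #5 pop 1: in=⊤ → ⊤ (no change)
  #6 pop 2: in=⊤ → ⊤ (no change)

Fixpoint:
  val[0] = ⊤
  val[1] = ⊤
  val[2] = ⊤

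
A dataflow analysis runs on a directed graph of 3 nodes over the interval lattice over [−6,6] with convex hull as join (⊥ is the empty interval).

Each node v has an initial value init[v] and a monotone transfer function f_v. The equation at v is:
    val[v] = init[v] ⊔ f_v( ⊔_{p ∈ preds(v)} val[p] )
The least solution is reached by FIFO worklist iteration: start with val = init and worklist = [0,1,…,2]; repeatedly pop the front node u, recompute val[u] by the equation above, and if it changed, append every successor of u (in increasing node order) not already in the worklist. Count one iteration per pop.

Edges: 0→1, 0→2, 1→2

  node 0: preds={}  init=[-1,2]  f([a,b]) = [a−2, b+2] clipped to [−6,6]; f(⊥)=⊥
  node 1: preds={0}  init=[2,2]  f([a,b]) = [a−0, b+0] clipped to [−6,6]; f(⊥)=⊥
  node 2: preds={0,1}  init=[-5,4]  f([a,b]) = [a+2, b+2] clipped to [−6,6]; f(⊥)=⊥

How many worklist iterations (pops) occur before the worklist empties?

Trace (3 dequeues):
  [1] u=0 | in ⊥ | out [-1,2] | ==
  [2] u=1 | in [-1,2] | out [-1,2] | prev [2,2] | push {}
  [3] u=2 | in [-1,2] | out [-5,4] | ==

Converged values:
  [0] [-1,2]
  [1] [-1,2]
  [2] [-5,4]

3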